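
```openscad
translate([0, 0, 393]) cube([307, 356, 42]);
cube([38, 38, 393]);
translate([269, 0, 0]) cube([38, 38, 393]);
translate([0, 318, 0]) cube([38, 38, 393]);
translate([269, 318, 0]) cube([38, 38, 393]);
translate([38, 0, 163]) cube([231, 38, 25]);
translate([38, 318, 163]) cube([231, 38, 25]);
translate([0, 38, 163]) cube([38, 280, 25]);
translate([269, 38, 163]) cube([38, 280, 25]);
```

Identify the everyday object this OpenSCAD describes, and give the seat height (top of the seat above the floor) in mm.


A stool. The seat height is 435 mm.

A 307×356×42 slab at z = 393 on four corner posts — a stool. The seat top is 393 + 42 = 435 mm.


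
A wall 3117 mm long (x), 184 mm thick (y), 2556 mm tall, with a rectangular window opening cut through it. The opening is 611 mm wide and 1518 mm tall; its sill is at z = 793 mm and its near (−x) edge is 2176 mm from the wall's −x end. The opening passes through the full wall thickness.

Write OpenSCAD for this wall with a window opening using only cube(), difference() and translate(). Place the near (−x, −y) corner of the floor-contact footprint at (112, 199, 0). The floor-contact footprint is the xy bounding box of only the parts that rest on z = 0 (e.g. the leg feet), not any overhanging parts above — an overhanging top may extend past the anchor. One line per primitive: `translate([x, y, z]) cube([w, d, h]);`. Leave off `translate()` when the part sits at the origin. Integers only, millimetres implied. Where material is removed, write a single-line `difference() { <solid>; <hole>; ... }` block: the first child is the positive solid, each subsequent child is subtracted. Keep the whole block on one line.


difference() { translate([112, 199, 0]) cube([3117, 184, 2556]); translate([2288, 199, 793]) cube([611, 184, 1518]); }


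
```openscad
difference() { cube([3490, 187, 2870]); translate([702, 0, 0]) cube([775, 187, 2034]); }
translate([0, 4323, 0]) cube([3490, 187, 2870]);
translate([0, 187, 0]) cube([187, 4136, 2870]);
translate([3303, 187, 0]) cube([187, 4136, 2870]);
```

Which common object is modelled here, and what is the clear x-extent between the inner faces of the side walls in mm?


A single room. The interior width is 3116 mm.

Four walls enclosing a rectangle with a door in the front wall — a room. Outside width 3490 minus two 187 mm walls gives 3116 mm.


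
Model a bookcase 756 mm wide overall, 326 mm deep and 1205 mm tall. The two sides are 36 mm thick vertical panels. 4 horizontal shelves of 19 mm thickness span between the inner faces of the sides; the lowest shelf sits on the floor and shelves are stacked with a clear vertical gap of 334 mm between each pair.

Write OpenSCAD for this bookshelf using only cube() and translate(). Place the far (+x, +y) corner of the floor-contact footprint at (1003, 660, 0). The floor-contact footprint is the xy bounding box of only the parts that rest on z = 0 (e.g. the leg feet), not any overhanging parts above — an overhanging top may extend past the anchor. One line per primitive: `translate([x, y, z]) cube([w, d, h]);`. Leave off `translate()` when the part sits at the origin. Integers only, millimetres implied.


translate([247, 334, 0]) cube([36, 326, 1205]);
translate([967, 334, 0]) cube([36, 326, 1205]);
translate([283, 334, 0]) cube([684, 326, 19]);
translate([283, 334, 353]) cube([684, 326, 19]);
translate([283, 334, 706]) cube([684, 326, 19]);
translate([283, 334, 1059]) cube([684, 326, 19]);


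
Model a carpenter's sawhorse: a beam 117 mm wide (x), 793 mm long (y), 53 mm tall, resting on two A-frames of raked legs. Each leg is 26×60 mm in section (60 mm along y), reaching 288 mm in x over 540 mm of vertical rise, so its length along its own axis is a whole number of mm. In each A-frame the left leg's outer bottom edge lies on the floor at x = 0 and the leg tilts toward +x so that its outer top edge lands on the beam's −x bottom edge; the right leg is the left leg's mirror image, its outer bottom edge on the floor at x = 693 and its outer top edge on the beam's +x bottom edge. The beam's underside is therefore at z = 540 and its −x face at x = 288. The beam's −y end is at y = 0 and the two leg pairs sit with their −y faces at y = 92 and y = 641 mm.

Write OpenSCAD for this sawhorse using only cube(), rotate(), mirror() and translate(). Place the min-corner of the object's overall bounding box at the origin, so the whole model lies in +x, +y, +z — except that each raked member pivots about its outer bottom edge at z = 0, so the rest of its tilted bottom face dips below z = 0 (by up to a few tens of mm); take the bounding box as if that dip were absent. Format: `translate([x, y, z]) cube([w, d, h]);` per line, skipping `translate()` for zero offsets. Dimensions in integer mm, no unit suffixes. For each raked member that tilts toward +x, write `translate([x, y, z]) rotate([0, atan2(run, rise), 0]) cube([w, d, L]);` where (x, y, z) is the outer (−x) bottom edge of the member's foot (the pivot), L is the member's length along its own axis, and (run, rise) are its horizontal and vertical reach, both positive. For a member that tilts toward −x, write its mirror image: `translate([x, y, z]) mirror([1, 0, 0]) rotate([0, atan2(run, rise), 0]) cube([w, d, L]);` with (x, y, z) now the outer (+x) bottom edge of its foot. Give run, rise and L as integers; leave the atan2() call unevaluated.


translate([288, 0, 540]) cube([117, 793, 53]);
translate([0, 92, 0]) rotate([0, atan2(288, 540), 0]) cube([26, 60, 612]);
translate([693, 92, 0]) mirror([1, 0, 0]) rotate([0, atan2(288, 540), 0]) cube([26, 60, 612]);
translate([0, 641, 0]) rotate([0, atan2(288, 540), 0]) cube([26, 60, 612]);
translate([693, 641, 0]) mirror([1, 0, 0]) rotate([0, atan2(288, 540), 0]) cube([26, 60, 612]);


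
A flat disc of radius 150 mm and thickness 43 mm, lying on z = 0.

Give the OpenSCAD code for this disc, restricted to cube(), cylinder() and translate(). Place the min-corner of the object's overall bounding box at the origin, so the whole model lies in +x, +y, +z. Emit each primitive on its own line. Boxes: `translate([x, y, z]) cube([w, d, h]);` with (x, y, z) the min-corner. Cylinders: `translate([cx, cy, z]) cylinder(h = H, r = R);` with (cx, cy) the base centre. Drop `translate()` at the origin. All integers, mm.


translate([150, 150, 0]) cylinder(h = 43, r = 150);


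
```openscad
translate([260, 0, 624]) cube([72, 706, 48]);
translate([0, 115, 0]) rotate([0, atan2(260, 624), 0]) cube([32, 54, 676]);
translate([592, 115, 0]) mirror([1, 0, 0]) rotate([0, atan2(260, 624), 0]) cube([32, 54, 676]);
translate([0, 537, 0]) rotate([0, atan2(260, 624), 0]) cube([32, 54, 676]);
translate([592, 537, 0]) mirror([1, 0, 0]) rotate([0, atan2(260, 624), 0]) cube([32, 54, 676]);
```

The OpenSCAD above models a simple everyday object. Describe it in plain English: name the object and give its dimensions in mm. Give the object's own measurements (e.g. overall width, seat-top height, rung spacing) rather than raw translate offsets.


A sawhorse. A 72×706×48 mm beam (x, y, z) sits on two A-frame leg pairs. Each pair is two raked legs of 32×54 mm section (54 mm along y) splaying symmetrically in x. Each leg rises 624 mm vertically over 260 mm of horizontal reach and is 676 mm long along its own axis. Every leg's outer bottom edge rests on the floor and its outer top edge meets a bottom edge of the beam — the left legs (tilting toward +x) meet the beam's −x bottom edge, the right legs (their mirror images, tilting toward −x) meet its +x bottom edge — so the leg tops tuck under the beam, the beam's underside is 624 mm above the floor, and the feet are 592 mm apart outside-to-outside with the beam centred between them. The two leg pairs are set in 115 mm from either end of the beam.


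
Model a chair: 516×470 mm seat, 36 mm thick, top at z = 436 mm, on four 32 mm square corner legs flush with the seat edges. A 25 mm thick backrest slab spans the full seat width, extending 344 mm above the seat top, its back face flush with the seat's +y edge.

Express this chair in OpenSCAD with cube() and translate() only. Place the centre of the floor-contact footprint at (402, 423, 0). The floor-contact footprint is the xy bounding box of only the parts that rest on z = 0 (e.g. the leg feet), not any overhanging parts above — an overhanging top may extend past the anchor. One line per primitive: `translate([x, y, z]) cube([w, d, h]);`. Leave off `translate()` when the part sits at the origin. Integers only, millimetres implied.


translate([144, 188, 400]) cube([516, 470, 36]);
translate([144, 188, 0]) cube([32, 32, 400]);
translate([628, 188, 0]) cube([32, 32, 400]);
translate([144, 626, 0]) cube([32, 32, 400]);
translate([628, 626, 0]) cube([32, 32, 400]);
translate([144, 633, 436]) cube([516, 25, 344]);


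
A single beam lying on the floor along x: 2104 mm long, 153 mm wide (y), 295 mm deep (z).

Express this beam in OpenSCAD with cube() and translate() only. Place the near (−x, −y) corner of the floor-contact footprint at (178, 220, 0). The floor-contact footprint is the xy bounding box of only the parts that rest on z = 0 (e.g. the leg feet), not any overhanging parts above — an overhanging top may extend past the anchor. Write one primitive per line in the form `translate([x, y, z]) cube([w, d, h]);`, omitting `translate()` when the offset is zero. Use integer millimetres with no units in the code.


translate([178, 220, 0]) cube([2104, 153, 295]);


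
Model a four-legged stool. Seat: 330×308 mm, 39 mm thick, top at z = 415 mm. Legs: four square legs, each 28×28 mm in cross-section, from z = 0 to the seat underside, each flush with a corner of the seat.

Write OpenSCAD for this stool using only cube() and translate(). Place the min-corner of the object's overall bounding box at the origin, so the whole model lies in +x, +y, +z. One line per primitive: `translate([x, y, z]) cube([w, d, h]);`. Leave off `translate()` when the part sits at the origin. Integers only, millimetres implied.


// leg_h = 415 - 39 = 376
translate([0, 0, 376]) cube([330, 308, 39]);
cube([28, 28, 376]);
translate([302, 0, 0]) cube([28, 28, 376]);
translate([0, 280, 0]) cube([28, 28, 376]);
translate([302, 280, 0]) cube([28, 28, 376]);


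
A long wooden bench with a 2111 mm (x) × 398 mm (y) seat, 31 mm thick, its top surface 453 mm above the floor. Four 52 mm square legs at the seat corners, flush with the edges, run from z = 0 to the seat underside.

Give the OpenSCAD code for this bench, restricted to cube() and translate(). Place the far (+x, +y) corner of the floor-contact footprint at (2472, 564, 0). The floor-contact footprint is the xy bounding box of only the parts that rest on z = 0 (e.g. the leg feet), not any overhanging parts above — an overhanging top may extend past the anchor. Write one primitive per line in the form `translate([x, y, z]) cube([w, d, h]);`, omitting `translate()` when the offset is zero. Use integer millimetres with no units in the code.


// leg_h = 453 − 31 = 422
translate([361, 166, 422]) cube([2111, 398, 31]);
translate([361, 166, 0]) cube([52, 52, 422]);
translate([361, 512, 0]) cube([52, 52, 422]);
translate([2420, 166, 0]) cube([52, 52, 422]);
translate([2420, 512, 0]) cube([52, 52, 422]);


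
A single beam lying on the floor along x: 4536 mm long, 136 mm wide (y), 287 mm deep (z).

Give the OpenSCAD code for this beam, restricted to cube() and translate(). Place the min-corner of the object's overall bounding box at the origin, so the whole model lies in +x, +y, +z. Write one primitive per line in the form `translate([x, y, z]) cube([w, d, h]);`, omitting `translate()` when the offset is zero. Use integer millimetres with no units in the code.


cube([4536, 136, 287]);


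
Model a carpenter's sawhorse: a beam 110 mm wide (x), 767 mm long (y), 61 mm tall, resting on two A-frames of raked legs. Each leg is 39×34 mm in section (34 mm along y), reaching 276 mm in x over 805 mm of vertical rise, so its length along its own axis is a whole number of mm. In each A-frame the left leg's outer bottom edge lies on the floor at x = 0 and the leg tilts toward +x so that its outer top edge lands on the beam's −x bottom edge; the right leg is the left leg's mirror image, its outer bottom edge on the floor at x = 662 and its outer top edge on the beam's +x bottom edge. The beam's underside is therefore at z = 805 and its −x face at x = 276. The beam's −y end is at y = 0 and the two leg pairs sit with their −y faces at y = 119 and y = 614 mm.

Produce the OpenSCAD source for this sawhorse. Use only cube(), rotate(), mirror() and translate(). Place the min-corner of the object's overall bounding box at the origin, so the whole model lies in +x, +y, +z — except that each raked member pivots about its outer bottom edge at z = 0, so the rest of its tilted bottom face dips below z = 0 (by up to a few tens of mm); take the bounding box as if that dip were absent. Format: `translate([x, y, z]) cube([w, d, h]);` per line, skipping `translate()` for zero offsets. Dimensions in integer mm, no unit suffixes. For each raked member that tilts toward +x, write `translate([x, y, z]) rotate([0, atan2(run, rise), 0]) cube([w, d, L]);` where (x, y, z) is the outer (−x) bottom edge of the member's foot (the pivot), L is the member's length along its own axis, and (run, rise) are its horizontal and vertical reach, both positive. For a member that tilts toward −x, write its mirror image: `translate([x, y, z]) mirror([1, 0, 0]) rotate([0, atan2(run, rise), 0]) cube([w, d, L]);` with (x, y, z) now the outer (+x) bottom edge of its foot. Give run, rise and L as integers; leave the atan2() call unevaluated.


translate([276, 0, 805]) cube([110, 767, 61]);
translate([0, 119, 0]) rotate([0, atan2(276, 805), 0]) cube([39, 34, 851]);
translate([662, 119, 0]) mirror([1, 0, 0]) rotate([0, atan2(276, 805), 0]) cube([39, 34, 851]);
translate([0, 614, 0]) rotate([0, atan2(276, 805), 0]) cube([39, 34, 851]);
translate([662, 614, 0]) mirror([1, 0, 0]) rotate([0, atan2(276, 805), 0]) cube([39, 34, 851]);


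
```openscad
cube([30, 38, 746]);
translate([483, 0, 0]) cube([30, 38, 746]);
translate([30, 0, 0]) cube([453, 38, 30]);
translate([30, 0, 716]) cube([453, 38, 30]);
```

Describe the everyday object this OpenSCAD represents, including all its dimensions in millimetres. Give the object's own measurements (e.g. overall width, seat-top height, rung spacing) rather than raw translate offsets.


A rectangular picture frame lying in the x–z plane (depth along y). The opening is 453 mm wide (x) by 686 mm tall (z), surrounded by a border 30 mm wide on all four sides. The frame is 38 mm deep and is made of two full-height vertical stiles with two horizontal rails fitted between them.


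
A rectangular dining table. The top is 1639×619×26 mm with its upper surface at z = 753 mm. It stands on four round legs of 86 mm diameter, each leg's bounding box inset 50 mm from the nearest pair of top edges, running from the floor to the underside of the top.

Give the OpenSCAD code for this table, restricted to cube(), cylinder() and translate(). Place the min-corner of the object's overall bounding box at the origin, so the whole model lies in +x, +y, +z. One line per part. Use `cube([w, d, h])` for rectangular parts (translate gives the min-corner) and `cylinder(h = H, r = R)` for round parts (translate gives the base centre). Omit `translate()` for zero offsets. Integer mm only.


// leg_h = 753 - 26 = 727
translate([0, 0, 727]) cube([1639, 619, 26]);
translate([93, 93, 0]) cylinder(h = 727, r = 43);
translate([1546, 93, 0]) cylinder(h = 727, r = 43);
translate([93, 526, 0]) cylinder(h = 727, r = 43);
translate([1546, 526, 0]) cylinder(h = 727, r = 43);


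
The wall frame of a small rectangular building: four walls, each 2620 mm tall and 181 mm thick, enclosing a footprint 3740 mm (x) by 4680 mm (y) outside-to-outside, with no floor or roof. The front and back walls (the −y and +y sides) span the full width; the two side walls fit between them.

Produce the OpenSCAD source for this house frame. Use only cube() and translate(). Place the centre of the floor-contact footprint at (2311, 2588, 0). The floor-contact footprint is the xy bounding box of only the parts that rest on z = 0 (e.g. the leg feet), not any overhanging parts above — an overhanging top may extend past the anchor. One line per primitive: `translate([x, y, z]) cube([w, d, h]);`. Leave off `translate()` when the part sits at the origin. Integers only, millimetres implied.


translate([441, 248, 0]) cube([3740, 181, 2620]);
translate([441, 4747, 0]) cube([3740, 181, 2620]);
translate([441, 429, 0]) cube([181, 4318, 2620]);
translate([4000, 429, 0]) cube([181, 4318, 2620]);


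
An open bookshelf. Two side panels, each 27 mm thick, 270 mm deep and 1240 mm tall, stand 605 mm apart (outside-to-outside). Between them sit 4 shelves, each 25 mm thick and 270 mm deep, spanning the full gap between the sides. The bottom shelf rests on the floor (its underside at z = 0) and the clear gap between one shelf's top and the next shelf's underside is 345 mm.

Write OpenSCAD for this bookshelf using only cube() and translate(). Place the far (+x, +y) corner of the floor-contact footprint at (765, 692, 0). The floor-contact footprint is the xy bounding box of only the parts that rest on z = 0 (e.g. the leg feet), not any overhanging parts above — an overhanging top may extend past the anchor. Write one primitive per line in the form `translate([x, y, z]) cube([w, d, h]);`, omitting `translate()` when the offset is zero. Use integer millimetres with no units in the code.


translate([160, 422, 0]) cube([27, 270, 1240]);
translate([738, 422, 0]) cube([27, 270, 1240]);
translate([187, 422, 0]) cube([551, 270, 25]);
translate([187, 422, 370]) cube([551, 270, 25]);
translate([187, 422, 740]) cube([551, 270, 25]);
translate([187, 422, 1110]) cube([551, 270, 25]);


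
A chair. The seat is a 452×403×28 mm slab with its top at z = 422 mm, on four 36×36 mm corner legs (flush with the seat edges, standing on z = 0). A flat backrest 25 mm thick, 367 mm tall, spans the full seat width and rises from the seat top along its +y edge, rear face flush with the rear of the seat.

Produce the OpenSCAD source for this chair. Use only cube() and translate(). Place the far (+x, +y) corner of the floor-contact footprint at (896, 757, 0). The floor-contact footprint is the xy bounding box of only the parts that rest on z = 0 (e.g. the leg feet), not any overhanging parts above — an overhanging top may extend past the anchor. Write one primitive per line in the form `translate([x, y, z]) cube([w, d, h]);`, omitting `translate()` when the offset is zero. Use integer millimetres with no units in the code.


// leg_h = 422 - 28 = 394
translate([444, 354, 394]) cube([452, 403, 28]);
translate([444, 354, 0]) cube([36, 36, 394]);
translate([860, 354, 0]) cube([36, 36, 394]);
translate([444, 721, 0]) cube([36, 36, 394]);
translate([860, 721, 0]) cube([36, 36, 394]);
translate([444, 732, 422]) cube([452, 25, 367]);


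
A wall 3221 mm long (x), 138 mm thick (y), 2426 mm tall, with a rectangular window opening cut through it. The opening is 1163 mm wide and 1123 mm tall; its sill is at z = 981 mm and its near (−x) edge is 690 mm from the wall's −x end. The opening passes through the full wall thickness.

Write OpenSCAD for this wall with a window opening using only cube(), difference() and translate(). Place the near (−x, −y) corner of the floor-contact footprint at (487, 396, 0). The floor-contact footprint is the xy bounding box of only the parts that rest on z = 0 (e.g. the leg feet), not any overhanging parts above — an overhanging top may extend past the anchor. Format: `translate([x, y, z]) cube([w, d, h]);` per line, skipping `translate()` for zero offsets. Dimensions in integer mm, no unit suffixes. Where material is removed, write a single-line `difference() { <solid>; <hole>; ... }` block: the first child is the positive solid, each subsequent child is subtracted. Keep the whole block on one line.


difference() { translate([487, 396, 0]) cube([3221, 138, 2426]); translate([1177, 396, 981]) cube([1163, 138, 1123]); }


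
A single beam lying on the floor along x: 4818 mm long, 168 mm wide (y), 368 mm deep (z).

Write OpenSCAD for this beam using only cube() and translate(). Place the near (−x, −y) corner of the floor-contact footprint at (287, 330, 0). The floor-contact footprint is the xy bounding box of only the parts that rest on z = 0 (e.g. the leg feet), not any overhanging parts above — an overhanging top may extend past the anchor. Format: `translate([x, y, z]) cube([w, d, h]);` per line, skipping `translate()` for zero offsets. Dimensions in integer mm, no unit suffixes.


translate([287, 330, 0]) cube([4818, 168, 368]);


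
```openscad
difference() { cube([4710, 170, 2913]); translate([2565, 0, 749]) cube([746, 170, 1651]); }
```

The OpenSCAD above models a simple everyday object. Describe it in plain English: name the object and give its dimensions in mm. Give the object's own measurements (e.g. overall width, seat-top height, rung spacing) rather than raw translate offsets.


A wall 4710 mm long (x), 170 mm thick (y), 2913 mm tall, with a rectangular window opening cut through it. The opening is 746 mm wide and 1651 mm tall; its sill is at z = 749 mm and its near (−x) edge is 2565 mm from the wall's −x end. The opening passes through the full wall thickness.


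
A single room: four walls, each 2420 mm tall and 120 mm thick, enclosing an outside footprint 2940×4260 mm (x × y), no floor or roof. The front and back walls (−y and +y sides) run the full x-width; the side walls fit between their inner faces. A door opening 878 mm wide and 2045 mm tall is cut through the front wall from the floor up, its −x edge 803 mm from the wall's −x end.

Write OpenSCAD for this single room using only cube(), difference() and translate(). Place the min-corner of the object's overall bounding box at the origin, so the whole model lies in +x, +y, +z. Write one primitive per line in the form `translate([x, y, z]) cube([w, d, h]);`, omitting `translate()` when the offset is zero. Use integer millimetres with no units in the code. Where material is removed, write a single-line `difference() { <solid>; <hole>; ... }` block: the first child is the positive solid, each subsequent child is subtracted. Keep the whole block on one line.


difference() { cube([2940, 120, 2420]); translate([803, 0, 0]) cube([878, 120, 2045]); }
translate([0, 4140, 0]) cube([2940, 120, 2420]);
translate([0, 120, 0]) cube([120, 4020, 2420]);
translate([2820, 120, 0]) cube([120, 4020, 2420]);


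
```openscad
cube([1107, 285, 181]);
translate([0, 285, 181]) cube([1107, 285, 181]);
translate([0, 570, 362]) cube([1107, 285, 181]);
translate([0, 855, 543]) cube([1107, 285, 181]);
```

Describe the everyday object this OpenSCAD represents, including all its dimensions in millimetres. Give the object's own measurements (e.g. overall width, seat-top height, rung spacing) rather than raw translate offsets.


A straight staircase of 4 solid steps. Each step is 1107 mm wide (x), 285 mm deep (y, the going) and 181 mm tall (the rise). The first step rests on the floor; each subsequent step sits one going further in +y and one rise higher in +z, directly behind and above the previous step with no overlap.


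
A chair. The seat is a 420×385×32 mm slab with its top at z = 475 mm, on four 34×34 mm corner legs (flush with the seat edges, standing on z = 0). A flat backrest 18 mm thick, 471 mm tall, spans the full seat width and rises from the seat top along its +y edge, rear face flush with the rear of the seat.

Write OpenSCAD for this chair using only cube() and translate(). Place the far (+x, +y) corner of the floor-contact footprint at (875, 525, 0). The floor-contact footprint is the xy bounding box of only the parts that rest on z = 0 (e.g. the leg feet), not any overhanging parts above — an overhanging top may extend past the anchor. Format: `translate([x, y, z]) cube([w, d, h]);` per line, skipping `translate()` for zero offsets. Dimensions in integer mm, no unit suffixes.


translate([455, 140, 443]) cube([420, 385, 32]);
translate([455, 140, 0]) cube([34, 34, 443]);
translate([841, 140, 0]) cube([34, 34, 443]);
translate([455, 491, 0]) cube([34, 34, 443]);
translate([841, 491, 0]) cube([34, 34, 443]);
translate([455, 507, 475]) cube([420, 18, 471]);


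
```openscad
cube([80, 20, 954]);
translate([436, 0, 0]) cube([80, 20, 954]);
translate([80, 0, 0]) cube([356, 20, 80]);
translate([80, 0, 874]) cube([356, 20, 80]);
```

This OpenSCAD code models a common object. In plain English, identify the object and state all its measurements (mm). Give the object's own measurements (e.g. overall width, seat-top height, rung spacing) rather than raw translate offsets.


A rectangular picture frame lying in the x–z plane (depth along y). The opening is 356 mm wide (x) by 794 mm tall (z), surrounded by a border 80 mm wide on all four sides. The frame is 20 mm deep and is made of two full-height vertical stiles with two horizontal rails fitted between them.


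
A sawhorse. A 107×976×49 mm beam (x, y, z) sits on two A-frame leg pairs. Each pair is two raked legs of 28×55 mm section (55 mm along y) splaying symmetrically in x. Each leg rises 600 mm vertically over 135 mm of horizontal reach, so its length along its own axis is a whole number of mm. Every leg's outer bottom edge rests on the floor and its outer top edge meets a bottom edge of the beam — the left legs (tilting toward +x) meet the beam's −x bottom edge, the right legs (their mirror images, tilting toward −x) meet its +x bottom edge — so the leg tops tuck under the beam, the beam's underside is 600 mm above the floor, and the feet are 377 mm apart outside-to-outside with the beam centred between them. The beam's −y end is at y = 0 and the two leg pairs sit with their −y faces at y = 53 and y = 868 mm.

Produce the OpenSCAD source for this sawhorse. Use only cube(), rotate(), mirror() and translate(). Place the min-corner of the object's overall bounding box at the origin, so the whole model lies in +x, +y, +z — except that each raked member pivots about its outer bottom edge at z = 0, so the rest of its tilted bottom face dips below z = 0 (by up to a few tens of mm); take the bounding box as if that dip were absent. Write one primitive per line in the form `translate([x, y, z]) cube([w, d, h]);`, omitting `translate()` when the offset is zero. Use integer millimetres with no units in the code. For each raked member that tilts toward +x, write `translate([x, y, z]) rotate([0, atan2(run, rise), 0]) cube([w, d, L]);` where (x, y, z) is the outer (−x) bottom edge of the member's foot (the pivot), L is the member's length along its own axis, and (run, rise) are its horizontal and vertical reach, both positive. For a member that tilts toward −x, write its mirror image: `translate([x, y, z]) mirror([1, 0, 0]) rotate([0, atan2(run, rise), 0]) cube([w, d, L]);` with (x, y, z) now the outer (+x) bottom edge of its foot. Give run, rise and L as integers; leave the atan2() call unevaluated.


translate([135, 0, 600]) cube([107, 976, 49]);
translate([0, 53, 0]) rotate([0, atan2(135, 600), 0]) cube([28, 55, 615]);
translate([377, 53, 0]) mirror([1, 0, 0]) rotate([0, atan2(135, 600), 0]) cube([28, 55, 615]);
translate([0, 868, 0]) rotate([0, atan2(135, 600), 0]) cube([28, 55, 615]);
translate([377, 868, 0]) mirror([1, 0, 0]) rotate([0, atan2(135, 600), 0]) cube([28, 55, 615]);


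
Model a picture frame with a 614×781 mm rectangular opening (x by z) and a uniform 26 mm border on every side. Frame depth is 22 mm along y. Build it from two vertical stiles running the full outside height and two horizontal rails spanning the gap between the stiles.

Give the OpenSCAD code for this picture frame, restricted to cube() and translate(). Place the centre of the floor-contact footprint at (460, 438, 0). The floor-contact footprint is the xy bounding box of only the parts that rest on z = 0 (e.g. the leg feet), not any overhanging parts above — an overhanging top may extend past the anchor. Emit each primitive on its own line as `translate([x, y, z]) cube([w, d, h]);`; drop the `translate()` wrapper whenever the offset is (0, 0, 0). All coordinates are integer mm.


translate([127, 427, 0]) cube([26, 22, 833]);
translate([767, 427, 0]) cube([26, 22, 833]);
translate([153, 427, 0]) cube([614, 22, 26]);
translate([153, 427, 807]) cube([614, 22, 26]);


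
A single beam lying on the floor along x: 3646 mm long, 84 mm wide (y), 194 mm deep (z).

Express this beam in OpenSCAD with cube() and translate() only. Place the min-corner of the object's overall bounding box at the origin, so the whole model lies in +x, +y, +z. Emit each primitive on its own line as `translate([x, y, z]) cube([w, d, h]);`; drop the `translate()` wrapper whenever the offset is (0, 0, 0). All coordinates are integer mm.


cube([3646, 84, 194]);


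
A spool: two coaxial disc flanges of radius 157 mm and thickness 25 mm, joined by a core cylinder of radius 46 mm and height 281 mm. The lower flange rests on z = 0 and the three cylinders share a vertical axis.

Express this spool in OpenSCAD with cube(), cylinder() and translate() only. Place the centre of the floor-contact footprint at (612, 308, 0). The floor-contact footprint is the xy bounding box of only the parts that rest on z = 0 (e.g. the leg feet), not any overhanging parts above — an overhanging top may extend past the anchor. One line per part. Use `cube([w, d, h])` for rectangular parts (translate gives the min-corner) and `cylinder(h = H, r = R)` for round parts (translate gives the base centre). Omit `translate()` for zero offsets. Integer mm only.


translate([612, 308, 0]) cylinder(h = 25, r = 157);
translate([612, 308, 25]) cylinder(h = 281, r = 46);
translate([612, 308, 306]) cylinder(h = 25, r = 157);


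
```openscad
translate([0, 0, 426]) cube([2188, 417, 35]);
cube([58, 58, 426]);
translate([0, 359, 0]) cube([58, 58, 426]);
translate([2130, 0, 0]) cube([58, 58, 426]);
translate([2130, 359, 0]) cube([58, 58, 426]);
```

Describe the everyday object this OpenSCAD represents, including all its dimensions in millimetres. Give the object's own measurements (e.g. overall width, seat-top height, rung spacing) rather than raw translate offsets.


A bench: a 2188×417 mm seat slab, 35 mm thick, top at z = 461 mm, on four 58×58 mm square legs flush with the seat corners and standing on z = 0.


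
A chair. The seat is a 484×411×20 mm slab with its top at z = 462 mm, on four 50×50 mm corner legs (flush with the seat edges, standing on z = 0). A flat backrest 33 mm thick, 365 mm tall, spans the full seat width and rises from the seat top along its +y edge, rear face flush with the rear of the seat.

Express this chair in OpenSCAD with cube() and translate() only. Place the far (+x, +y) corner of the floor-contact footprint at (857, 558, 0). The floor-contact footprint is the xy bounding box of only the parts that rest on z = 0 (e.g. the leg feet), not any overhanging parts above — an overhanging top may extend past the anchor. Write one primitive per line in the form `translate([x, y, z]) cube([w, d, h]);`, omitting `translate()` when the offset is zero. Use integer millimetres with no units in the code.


translate([373, 147, 442]) cube([484, 411, 20]);
translate([373, 147, 0]) cube([50, 50, 442]);
translate([807, 147, 0]) cube([50, 50, 442]);
translate([373, 508, 0]) cube([50, 50, 442]);
translate([807, 508, 0]) cube([50, 50, 442]);
translate([373, 525, 462]) cube([484, 33, 365]);


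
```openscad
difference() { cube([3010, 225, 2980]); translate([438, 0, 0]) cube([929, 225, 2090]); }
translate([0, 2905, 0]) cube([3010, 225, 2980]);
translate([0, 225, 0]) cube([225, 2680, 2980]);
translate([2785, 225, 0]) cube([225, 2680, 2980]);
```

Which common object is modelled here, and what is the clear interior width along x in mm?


A single room. The interior width is 2560 mm.

Four walls enclosing a rectangle with a door in the front wall — a room. Outside width 3010 minus two 225 mm walls gives 2560 mm.


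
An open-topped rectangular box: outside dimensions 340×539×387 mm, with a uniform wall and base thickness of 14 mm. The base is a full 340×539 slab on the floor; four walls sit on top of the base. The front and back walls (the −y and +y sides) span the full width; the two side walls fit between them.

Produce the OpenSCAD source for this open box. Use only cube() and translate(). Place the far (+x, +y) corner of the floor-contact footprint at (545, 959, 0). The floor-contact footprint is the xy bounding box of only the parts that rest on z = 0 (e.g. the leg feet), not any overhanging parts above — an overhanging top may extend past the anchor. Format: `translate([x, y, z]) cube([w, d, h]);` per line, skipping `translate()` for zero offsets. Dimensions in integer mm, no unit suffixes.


translate([205, 420, 0]) cube([340, 539, 14]);
translate([205, 420, 14]) cube([340, 14, 373]);
translate([205, 945, 14]) cube([340, 14, 373]);
translate([205, 434, 14]) cube([14, 511, 373]);
translate([531, 434, 14]) cube([14, 511, 373]);


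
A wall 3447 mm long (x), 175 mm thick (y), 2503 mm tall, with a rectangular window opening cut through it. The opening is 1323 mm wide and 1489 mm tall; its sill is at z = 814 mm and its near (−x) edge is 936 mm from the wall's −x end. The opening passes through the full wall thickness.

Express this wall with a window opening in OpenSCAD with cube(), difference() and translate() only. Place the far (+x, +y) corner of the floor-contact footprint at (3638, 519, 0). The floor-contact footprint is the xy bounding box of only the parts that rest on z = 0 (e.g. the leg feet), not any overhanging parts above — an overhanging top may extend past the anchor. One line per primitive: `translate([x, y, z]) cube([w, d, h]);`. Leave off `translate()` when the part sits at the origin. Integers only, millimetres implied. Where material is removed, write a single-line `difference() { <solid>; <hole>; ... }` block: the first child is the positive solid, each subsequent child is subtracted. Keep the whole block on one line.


difference() { translate([191, 344, 0]) cube([3447, 175, 2503]); translate([1127, 344, 814]) cube([1323, 175, 1489]); }


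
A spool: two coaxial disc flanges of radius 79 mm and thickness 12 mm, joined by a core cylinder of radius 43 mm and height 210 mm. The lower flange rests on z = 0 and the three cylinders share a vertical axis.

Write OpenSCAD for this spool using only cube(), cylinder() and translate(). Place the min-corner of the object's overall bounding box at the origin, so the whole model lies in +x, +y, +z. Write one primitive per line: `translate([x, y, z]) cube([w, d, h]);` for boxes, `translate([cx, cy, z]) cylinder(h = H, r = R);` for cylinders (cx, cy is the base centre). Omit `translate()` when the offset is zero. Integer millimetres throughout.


translate([79, 79, 0]) cylinder(h = 12, r = 79);
translate([79, 79, 12]) cylinder(h = 210, r = 43);
translate([79, 79, 222]) cylinder(h = 12, r = 79);


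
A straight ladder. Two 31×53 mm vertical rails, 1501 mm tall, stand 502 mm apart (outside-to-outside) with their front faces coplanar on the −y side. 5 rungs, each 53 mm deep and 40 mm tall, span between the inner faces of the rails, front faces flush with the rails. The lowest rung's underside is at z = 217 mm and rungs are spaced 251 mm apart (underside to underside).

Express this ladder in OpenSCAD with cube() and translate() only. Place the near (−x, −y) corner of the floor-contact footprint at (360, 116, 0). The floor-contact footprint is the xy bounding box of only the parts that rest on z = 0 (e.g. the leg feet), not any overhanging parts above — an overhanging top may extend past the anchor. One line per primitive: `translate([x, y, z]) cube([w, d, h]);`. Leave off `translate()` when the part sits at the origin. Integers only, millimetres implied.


// rung span = 502 - 2*31 = 440
// rung[k] z = 217 + k*251
translate([360, 116, 0]) cube([31, 53, 1501]);
translate([831, 116, 0]) cube([31, 53, 1501]);
translate([391, 116, 217]) cube([440, 53, 40]);
translate([391, 116, 468]) cube([440, 53, 40]);
translate([391, 116, 719]) cube([440, 53, 40]);
translate([391, 116, 970]) cube([440, 53, 40]);
translate([391, 116, 1221]) cube([440, 53, 40]);


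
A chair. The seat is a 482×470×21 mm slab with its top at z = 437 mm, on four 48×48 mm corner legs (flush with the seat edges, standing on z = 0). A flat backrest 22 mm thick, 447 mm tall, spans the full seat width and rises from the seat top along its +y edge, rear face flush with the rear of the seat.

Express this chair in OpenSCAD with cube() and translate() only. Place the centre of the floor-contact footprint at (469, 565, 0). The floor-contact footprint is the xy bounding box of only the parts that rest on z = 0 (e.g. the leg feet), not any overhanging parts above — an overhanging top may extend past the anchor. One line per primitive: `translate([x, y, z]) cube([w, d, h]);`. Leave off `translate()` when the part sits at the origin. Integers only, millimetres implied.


translate([228, 330, 416]) cube([482, 470, 21]);
translate([228, 330, 0]) cube([48, 48, 416]);
translate([662, 330, 0]) cube([48, 48, 416]);
translate([228, 752, 0]) cube([48, 48, 416]);
translate([662, 752, 0]) cube([48, 48, 416]);
translate([228, 778, 437]) cube([482, 22, 447]);


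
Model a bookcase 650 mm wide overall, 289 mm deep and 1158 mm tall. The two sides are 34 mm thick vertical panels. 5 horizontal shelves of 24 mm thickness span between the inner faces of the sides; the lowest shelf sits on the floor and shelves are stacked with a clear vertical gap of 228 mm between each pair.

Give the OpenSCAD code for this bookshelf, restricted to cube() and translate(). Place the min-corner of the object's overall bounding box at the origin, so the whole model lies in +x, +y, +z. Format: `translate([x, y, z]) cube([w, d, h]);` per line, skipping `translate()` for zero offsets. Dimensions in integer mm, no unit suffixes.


cube([34, 289, 1158]);
translate([616, 0, 0]) cube([34, 289, 1158]);
translate([34, 0, 0]) cube([582, 289, 24]);
translate([34, 0, 252]) cube([582, 289, 24]);
translate([34, 0, 504]) cube([582, 289, 24]);
translate([34, 0, 756]) cube([582, 289, 24]);
translate([34, 0, 1008]) cube([582, 289, 24]);


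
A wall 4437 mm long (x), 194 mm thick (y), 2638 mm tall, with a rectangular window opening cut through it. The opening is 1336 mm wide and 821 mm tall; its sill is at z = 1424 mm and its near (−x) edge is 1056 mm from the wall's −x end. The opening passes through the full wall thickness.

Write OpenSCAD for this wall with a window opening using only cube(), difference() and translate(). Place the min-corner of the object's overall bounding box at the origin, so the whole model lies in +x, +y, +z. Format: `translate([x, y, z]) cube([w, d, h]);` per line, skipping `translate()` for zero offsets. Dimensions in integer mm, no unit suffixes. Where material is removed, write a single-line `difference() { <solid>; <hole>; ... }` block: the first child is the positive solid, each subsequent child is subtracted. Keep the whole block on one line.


difference() { cube([4437, 194, 2638]); translate([1056, 0, 1424]) cube([1336, 194, 821]); }


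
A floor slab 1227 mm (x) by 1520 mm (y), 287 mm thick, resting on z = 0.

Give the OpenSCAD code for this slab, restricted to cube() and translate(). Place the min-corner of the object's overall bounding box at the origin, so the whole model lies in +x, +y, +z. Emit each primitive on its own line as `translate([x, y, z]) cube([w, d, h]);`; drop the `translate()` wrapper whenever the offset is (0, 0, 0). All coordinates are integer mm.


cube([1227, 1520, 287]);


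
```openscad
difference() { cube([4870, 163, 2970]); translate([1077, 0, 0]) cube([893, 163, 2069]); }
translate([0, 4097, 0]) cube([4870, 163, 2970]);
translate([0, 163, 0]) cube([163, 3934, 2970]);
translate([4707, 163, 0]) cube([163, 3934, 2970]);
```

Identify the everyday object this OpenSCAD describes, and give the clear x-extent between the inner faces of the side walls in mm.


A single room. The interior width is 4544 mm.

Four walls enclosing a rectangle with a door in the front wall — a room. Outside width 4870 minus two 163 mm walls gives 4544 mm.
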